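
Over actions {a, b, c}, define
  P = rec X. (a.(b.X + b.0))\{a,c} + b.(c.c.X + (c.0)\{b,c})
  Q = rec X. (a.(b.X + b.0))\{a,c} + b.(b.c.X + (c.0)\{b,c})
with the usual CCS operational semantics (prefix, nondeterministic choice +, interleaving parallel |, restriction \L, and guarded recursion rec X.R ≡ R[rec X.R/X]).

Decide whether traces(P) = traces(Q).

P's transition system — 3 states:
  s0 = rec X. (a.(b.X + b.0))\{a,c} + b.(c.c.X + (c.0)\{b,c}) | =b=> s1
  s1 = c.c.(rec X. (a.(b.X + b.0))\{a,c} + b.(c.c.X + (c.0)\{b,c})) + (c.0)\{b,c} | =c=> s2
  s2 = c.(rec X. (a.(b.X + b.0))\{a,c} + b.(c.c.X + (c.0)\{b,c})) | =c=> s0
Q's transition system — 3 states:
  t0 = rec X. (a.(b.X + b.0))\{a,c} + b.(b.c.X + (c.0)\{b,c}) | =b=> t1
  t1 = b.c.(rec X. (a.(b.X + b.0))\{a,c} + b.(b.c.X + (c.0)\{b,c})) + (c.0)\{b,c} | =b=> t2
  t2 = c.(rec X. (a.(b.X + b.0))\{a,c} + b.(b.c.X + (c.0)\{b,c})) | =c=> t0
Trace ⟨bc⟩ through P, begin at {s0}:
  [1] b ⇒ {s1}
  [2] c ⇒ {s2}
  — P admits the full trace.
Trace ⟨bc⟩ through Q, begin at {t0}:
  [1] b ⇒ {t1}
  [2] c ⇒ ∅  — Q cannot continue

traces(P) ≠ traces(Q) — witness ⟨bc⟩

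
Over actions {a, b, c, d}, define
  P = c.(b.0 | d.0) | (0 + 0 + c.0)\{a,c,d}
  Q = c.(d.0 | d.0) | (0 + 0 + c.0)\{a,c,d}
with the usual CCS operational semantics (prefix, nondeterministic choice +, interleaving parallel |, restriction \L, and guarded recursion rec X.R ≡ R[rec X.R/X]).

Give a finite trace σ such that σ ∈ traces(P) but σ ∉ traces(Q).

cb

Reachable graph of P (5 states):
  m0 = c.(b.0 | d.0) | (0 + 0 + c.0)\{a,c,d} :: —c→ m1
  m1 = b.0 | d.0 | (0 + 0 + c.0)\{a,c,d} :: —b→ m2, —d→ m3
  m2 = 0 | d.0 | (0 + 0 + c.0)\{a,c,d} :: —d→ m4
  m3 = b.0 | 0 | (0 + 0 + c.0)\{a,c,d} :: —b→ m4
  m4 = 0 | 0 | (0 + 0 + c.0)\{a,c,d} :: (no moves)
Reachable graph of Q (5 states):
  n0 = c.(d.0 | d.0) | (0 + 0 + c.0)\{a,c,d} :: —c→ n1
  n1 = d.0 | d.0 | (0 + 0 + c.0)\{a,c,d} :: —d→ n2, —d→ n3
  n2 = 0 | d.0 | (0 + 0 + c.0)\{a,c,d} :: —d→ n4
  n3 = d.0 | 0 | (0 + 0 + c.0)\{a,c,d} :: —d→ n4
  n4 = 0 | 0 | (0 + 0 + c.0)\{a,c,d} :: (no moves)
Executing cb from P (initial set {m0}):
  [1] c ⇒ {m1}
  [2] b ⇒ {m2}
  — P admits the full trace.
Executing cb from Q (initial set {n0}):
  [1] c ⇒ {n1}
  [2] b ⇒ ∅ (Q stuck)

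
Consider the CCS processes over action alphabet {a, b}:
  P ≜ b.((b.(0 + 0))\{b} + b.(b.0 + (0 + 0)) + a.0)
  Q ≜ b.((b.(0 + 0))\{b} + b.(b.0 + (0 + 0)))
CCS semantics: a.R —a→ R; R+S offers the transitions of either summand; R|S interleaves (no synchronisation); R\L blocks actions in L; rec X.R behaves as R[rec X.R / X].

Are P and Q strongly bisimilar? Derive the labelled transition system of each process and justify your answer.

Reachable graph of P (4 states):
  s0 = b.((b.(0 + 0))\{b} + b.(b.0 + (0 + 0)) + a.0) :: --b--▸ s1
  s1 = (b.(0 + 0))\{b} + b.(b.0 + (0 + 0)) + a.0 :: --a--▸ s2, --b--▸ s3
  s2 = 0 :: ∅
  s3 = b.0 + (0 + 0) :: --b--▸ s2
Reachable graph of Q (4 states):
  t0 = b.((b.(0 + 0))\{b} + b.(b.0 + (0 + 0))) :: --b--▸ t1
  t1 = (b.(0 + 0))\{b} + b.(b.0 + (0 + 0)) :: --b--▸ t2
  t2 = b.0 + (0 + 0) :: --b--▸ t3
  t3 = 0 :: ∅
Bisimilarity quotient blocks:
  B0 = {s0}
  B1 = {s1}
  B2 = {s2, t3}
  B3 = {s3, t2}
  B4 = {t0}
  B5 = {t1}
s0 ∈ B0, t0 ∈ B4 → different blocks

NO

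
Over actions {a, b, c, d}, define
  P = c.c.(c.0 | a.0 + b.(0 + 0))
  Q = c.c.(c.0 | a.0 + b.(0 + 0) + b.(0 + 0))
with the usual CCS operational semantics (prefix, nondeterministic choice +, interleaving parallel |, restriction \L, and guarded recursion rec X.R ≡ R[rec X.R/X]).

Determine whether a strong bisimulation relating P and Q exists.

P's transition system — 7 states:
  m0 = c.c.(c.0 | a.0 + b.(0 + 0)) has moves --c--▸ m1
  m1 = c.(c.0 | a.0 + b.(0 + 0)) has moves --c--▸ m2
  m2 = c.0 | a.0 + b.(0 + 0) has moves --a--▸ m3, --b--▸ m4, --c--▸ m5
  m3 = c.0 | 0 has moves --c--▸ m6
  m4 = 0 + 0 has moves ·
  m5 = 0 | a.0 has moves --a--▸ m6
  m6 = 0 | 0 has moves ·
Q's transition system — 7 states:
  n0 = c.c.(c.0 | a.0 + b.(0 + 0) + b.(0 + 0)) has moves --c--▸ n1
  n1 = c.(c.0 | a.0 + b.(0 + 0) + b.(0 + 0)) has moves --c--▸ n2
  n2 = c.0 | a.0 + b.(0 + 0) + b.(0 + 0) has moves --a--▸ n3, --b--▸ n4, --c--▸ n5
  n3 = c.0 | 0 has moves --c--▸ n6
  n4 = 0 + 0 has moves ·
  n5 = 0 | a.0 has moves --a--▸ n6
  n6 = 0 | 0 has moves ·
Bisimilarity quotient blocks:
  B0 = {m0, n0}
  B1 = {m1, n1}
  B2 = {m2, n2}
  B3 = {m3, n3}
  B4 = {m4, m6, n4, n6}
  B5 = {m5, n5}
m0 ∈ B0, n0 ∈ B0 → same block

bisimilar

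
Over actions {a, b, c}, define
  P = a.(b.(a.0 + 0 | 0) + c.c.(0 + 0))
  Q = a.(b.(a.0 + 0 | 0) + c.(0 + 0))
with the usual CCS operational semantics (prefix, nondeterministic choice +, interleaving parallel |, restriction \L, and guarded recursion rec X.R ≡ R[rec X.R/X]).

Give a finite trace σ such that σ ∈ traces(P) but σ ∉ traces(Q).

acc

LTS(P): 6 reachable states
  s0 = a.(b.(a.0 + 0 | 0) + c.c.(0 + 0)) | =a=> s1
  s1 = b.(a.0 + 0 | 0) + c.c.(0 + 0) | =b=> s2, =c=> s3
  s2 = a.0 + 0 | 0 | =a=> s4
  s3 = c.(0 + 0) | =c=> s5
  s4 = 0 | deadlocked
  s5 = 0 + 0 | deadlocked
LTS(Q): 5 reachable states
  t0 = a.(b.(a.0 + 0 | 0) + c.(0 + 0)) | =a=> t1
  t1 = b.(a.0 + 0 | 0) + c.(0 + 0) | =b=> t2, =c=> t3
  t2 = a.0 + 0 | 0 | =a=> t4
  t3 = 0 + 0 | deadlocked
  t4 = 0 | deadlocked
Executing acc from P (initial set {s0}):
  [1] a ⇒ {s1}
  [2] c ⇒ {s3}
  [3] c ⇒ {s5}
  ✓ P
Executing acc from Q (initial set {t0}):
  [1] a ⇒ {t1}
  [2] c ⇒ {t3}
  [3] c ⇒ ∅  — Q cannot continue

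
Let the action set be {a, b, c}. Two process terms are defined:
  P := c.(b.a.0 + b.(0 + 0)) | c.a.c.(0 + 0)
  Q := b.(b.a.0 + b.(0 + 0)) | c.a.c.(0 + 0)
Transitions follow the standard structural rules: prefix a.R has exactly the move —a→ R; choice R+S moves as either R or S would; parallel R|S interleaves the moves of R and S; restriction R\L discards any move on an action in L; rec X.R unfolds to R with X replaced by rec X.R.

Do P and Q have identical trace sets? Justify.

Reachable graph of P (20 states):
  p0 = c.(b.a.0 + b.(0 + 0)) | c.a.c.(0 + 0) → --c--▸ p1, --c--▸ p2
  p1 = (b.a.0 + b.(0 + 0)) | c.a.c.(0 + 0) → --b--▸ p3, --b--▸ p4, --c--▸ p5
  p2 = c.(b.a.0 + b.(0 + 0)) | a.c.(0 + 0) → --a--▸ p6, --c--▸ p5
  p3 = (0 + 0) | c.a.c.(0 + 0) → --c--▸ p7
  p4 = a.0 | c.a.c.(0 + 0) → --a--▸ p8, --c--▸ p9
  p5 = (b.a.0 + b.(0 + 0)) | a.c.(0 + 0) → --a--▸ p10, --b--▸ p7, --b--▸ p9
  p6 = c.(b.a.0 + b.(0 + 0)) | c.(0 + 0) → --c--▸ p10, --c--▸ p11
  p7 = (0 + 0) | a.c.(0 + 0) → --a--▸ p12
  p8 = 0 | c.a.c.(0 + 0) → --c--▸ p13
  p9 = a.0 | a.c.(0 + 0) → --a--▸ p13, --a--▸ p14
  p10 = (b.a.0 + b.(0 + 0)) | c.(0 + 0) → --b--▸ p12, --b--▸ p14, --c--▸ p15
  p11 = c.(b.a.0 + b.(0 + 0)) | (0 + 0) → --c--▸ p15
  p12 = (0 + 0) | c.(0 + 0) → --c--▸ p16
  p13 = 0 | a.c.(0 + 0) → --a--▸ p17
  p14 = a.0 | c.(0 + 0) → --a--▸ p17, --c--▸ p18
  p15 = (b.a.0 + b.(0 + 0)) | (0 + 0) → --b--▸ p16, --b--▸ p18
  p16 = (0 + 0) | (0 + 0) → (no moves)
  p17 = 0 | c.(0 + 0) → --c--▸ p19
  p18 = a.0 | (0 + 0) → --a--▸ p19
  p19 = 0 | (0 + 0) → (no moves)
Reachable graph of Q (20 states):
  q0 = b.(b.a.0 + b.(0 + 0)) | c.a.c.(0 + 0) → --b--▸ q1, --c--▸ q2
  q1 = (b.a.0 + b.(0 + 0)) | c.a.c.(0 + 0) → --b--▸ q3, --b--▸ q4, --c--▸ q5
  q2 = b.(b.a.0 + b.(0 + 0)) | a.c.(0 + 0) → --a--▸ q6, --b--▸ q5
  q3 = (0 + 0) | c.a.c.(0 + 0) → --c--▸ q7
  q4 = a.0 | c.a.c.(0 + 0) → --a--▸ q8, --c--▸ q9
  q5 = (b.a.0 + b.(0 + 0)) | a.c.(0 + 0) → --a--▸ q10, --b--▸ q7, --b--▸ q9
  q6 = b.(b.a.0 + b.(0 + 0)) | c.(0 + 0) → --b--▸ q10, --c--▸ q11
  q7 = (0 + 0) | a.c.(0 + 0) → --a--▸ q12
  q8 = 0 | c.a.c.(0 + 0) → --c--▸ q13
  q9 = a.0 | a.c.(0 + 0) → --a--▸ q13, --a--▸ q14
  q10 = (b.a.0 + b.(0 + 0)) | c.(0 + 0) → --b--▸ q12, --b--▸ q14, --c--▸ q15
  q11 = b.(b.a.0 + b.(0 + 0)) | (0 + 0) → --b--▸ q15
  q12 = (0 + 0) | c.(0 + 0) → --c--▸ q16
  q13 = 0 | a.c.(0 + 0) → --a--▸ q17
  q14 = a.0 | c.(0 + 0) → --a--▸ q17, --c--▸ q18
  q15 = (b.a.0 + b.(0 + 0)) | (0 + 0) → --b--▸ q16, --b--▸ q18
  q16 = (0 + 0) | (0 + 0) → (no moves)
  q17 = 0 | c.(0 + 0) → --c--▸ q19
  q18 = a.0 | (0 + 0) → --a--▸ q19
  q19 = 0 | (0 + 0) → (no moves)
Trace ⟨cc⟩ through P, begin at {p0}:
  [1] c ⇒ {p1, p2}
  [2] c ⇒ {p5}
  ✓ P
Trace ⟨cc⟩ through Q, begin at {q0}:
  [1] c ⇒ {q2}
  [2] c ⇒ no successor for Q

traces(P) ≠ traces(Q) — witness ⟨cc⟩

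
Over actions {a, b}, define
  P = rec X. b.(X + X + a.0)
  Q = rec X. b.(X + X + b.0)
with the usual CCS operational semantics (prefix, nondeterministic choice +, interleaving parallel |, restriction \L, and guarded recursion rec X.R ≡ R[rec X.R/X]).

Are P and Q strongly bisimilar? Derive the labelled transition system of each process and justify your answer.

P's transition system — 3 states:
  u0 = rec X. b.(X + X + a.0) | =b=> u1
  u1 = (rec X. b.(X + X + a.0)) + (rec X. b.(X + X + a.0)) + a.0 | =a=> u2, =b=> u1
  u2 = 0 | (no moves)
Q's transition system — 3 states:
  v0 = rec X. b.(X + X + b.0) | =b=> v1
  v1 = (rec X. b.(X + X + b.0)) + (rec X. b.(X + X + b.0)) + b.0 | =b=> v1, =b=> v2
  v2 = 0 | (no moves)
Coarsest stable partition (strong bisimilarity classes):
  B0 = {u0}
  B1 = {u1}
  B2 = {u2, v2}
  B3 = {v0}
  B4 = {v1}
u0 ∈ B0, v0 ∈ B3 → different blocks

not bisimilar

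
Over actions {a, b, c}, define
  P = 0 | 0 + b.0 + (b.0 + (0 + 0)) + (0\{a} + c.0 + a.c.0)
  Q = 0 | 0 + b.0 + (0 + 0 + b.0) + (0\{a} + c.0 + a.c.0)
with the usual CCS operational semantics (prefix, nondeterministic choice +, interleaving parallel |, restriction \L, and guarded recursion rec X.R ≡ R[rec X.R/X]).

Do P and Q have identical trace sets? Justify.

P's transition system — 3 states:
  s0 = 0 | 0 + b.0 + (b.0 + (0 + 0)) + (0\{a} + c.0 + a.c.0) :: -a-> s1, -b-> s2, -c-> s2
  s1 = c.0 :: -c-> s2
  s2 = 0 :: ∅
Q's transition system — 3 states:
  t0 = 0 | 0 + b.0 + (0 + 0 + b.0) + (0\{a} + c.0 + a.c.0) :: -a-> t1, -b-> t2, -c-> t2
  t1 = c.0 :: -c-> t2
  t2 = 0 :: ∅
Partition-refinement fixed point:
  B0 = {s0, t0}
  B1 = {s1, t1}
  B2 = {s2, t2}
s0 ∈ B0, t0 ∈ B0 → same block
Bisimilar ⇒ trace-equivalent.

traces(P) = traces(Q)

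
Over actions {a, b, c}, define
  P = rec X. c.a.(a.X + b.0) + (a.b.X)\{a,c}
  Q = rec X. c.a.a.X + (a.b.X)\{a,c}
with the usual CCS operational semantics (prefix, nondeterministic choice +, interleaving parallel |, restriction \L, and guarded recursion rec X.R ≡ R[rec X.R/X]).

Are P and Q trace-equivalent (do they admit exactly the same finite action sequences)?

P's transition system — 4 states:
  p0 = rec X. c.a.(a.X + b.0) + (a.b.X)\{a,c} :: --c--▸ p1
  p1 = a.(a.(rec X. c.a.(a.X + b.0) + (a.b.X)\{a,c}) + b.0) :: --a--▸ p2
  p2 = a.(rec X. c.a.(a.X + b.0) + (a.b.X)\{a,c}) + b.0 :: --a--▸ p0, --b--▸ p3
  p3 = 0 :: ∅
Q's transition system — 3 states:
  q0 = rec X. c.a.a.X + (a.b.X)\{a,c} :: --c--▸ q1
  q1 = a.a.(rec X. c.a.a.X + (a.b.X)\{a,c}) :: --a--▸ q2
  q2 = a.(rec X. c.a.a.X + (a.b.X)\{a,c}) :: --a--▸ q0
Trace ⟨cab⟩ through P, begin at {p0}:
  step 1 (c): {p1}
  step 2 (a): {p2}
  step 3 (b): {p3}
  P completes σ.
Trace ⟨cab⟩ through Q, begin at {q0}:
  step 1 (c): {q1}
  step 2 (a): {q2}
  step 3 (b): ∅  — Q cannot continue

trace-distinct — witness ⟨cab⟩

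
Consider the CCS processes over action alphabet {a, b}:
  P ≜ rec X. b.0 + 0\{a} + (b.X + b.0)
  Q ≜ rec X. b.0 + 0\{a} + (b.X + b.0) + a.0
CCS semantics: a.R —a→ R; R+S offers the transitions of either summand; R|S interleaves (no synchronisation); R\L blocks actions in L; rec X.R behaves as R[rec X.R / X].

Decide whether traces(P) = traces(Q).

LTS(P): 2 reachable states
  s0 = rec X. b.0 + 0\{a} + (b.X + b.0) → ··b··> s0, ··b··> s1
  s1 = 0 → ·
LTS(Q): 2 reachable states
  t0 = rec X. b.0 + 0\{a} + (b.X + b.0) + a.0 → ··a··> t1, ··b··> t0, ··b··> t1
  t1 = 0 → ·
Trace ⟨a⟩ through Q, begin at {t0}:
  after a @ step 1: {t1}
  Q completes σ.
Trace ⟨a⟩ through P, begin at {s0}:
  after a @ step 1: no successor for P

NO — witness ⟨a⟩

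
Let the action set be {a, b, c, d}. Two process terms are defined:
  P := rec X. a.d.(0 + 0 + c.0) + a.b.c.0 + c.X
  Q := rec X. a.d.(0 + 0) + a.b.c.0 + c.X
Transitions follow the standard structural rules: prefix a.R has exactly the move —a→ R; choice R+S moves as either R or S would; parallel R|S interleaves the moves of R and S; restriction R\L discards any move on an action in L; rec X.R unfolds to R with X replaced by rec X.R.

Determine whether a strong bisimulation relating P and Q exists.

not bisimilar

LTS(P): 6 reachable states
  m0 = rec X. a.d.(0 + 0 + c.0) + a.b.c.0 + c.X → ··a··> m1, ··a··> m2, ··c··> m0
  m1 = b.c.0 → ··b··> m3
  m2 = d.(0 + 0 + c.0) → ··d··> m4
  m3 = c.0 → ··c··> m5
  m4 = 0 + 0 + c.0 → ··c··> m5
  m5 = 0 → ∅
LTS(Q): 6 reachable states
  n0 = rec X. a.d.(0 + 0) + a.b.c.0 + c.X → ··a··> n1, ··a··> n2, ··c··> n0
  n1 = b.c.0 → ··b··> n3
  n2 = d.(0 + 0) → ··d··> n4
  n3 = c.0 → ··c··> n5
  n4 = 0 + 0 → ∅
  n5 = 0 → ∅
Bisimilarity quotient blocks:
  B0 = {m0}
  B1 = {m1, n1}
  B2 = {m3, m4, n3}
  B3 = {m5, n4, n5}
  B4 = {m2}
  B5 = {n0}
  B6 = {n2}
m0 ∈ B0, n0 ∈ B5 → different blocks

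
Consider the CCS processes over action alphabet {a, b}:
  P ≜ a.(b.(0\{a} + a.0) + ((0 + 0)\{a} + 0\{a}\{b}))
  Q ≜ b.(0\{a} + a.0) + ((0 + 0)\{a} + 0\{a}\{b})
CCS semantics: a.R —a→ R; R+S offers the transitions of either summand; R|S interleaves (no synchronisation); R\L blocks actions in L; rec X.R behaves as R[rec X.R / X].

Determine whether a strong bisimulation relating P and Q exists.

P's transition system — 4 states:
  s0 = a.(b.(0\{a} + a.0) + ((0 + 0)\{a} + 0\{a}\{b})) has moves ··a··> s1
  s1 = b.(0\{a} + a.0) + ((0 + 0)\{a} + 0\{a}\{b}) has moves ··b··> s2
  s2 = 0\{a} + a.0 has moves ··a··> s3
  s3 = 0 has moves deadlocked
Q's transition system — 3 states:
  t0 = b.(0\{a} + a.0) + ((0 + 0)\{a} + 0\{a}\{b}) has moves ··b··> t1
  t1 = 0\{a} + a.0 has moves ··a··> t2
  t2 = 0 has moves deadlocked
Partition-refinement fixed point:
  B0 = {s0}
  B1 = {s1, t0}
  B2 = {s2, t1}
  B3 = {s3, t2}
s0 ∈ B0, t0 ∈ B1 → different blocks

not bisimilar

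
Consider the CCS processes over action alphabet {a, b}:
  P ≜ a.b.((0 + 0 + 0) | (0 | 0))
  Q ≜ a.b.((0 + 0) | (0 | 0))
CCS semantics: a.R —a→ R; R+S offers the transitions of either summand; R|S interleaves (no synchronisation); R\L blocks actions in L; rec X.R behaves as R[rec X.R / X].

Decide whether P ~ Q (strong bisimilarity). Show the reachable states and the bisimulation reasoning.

YES

Reachable graph of P (3 states):
  u0 = a.b.((0 + 0 + 0) | (0 | 0)) ⊢ =a=> u1
  u1 = b.((0 + 0 + 0) | (0 | 0)) ⊢ =b=> u2
  u2 = (0 + 0 + 0) | (0 | 0) ⊢ ·
Reachable graph of Q (3 states):
  v0 = a.b.((0 + 0) | (0 | 0)) ⊢ =a=> v1
  v1 = b.((0 + 0) | (0 | 0)) ⊢ =b=> v2
  v2 = (0 + 0) | (0 | 0) ⊢ ·
Coarsest stable partition (strong bisimilarity classes):
  B0 = {u0, v0}
  B1 = {u1, v1}
  B2 = {u2, v2}
u0 ∈ B0, v0 ∈ B0 → same block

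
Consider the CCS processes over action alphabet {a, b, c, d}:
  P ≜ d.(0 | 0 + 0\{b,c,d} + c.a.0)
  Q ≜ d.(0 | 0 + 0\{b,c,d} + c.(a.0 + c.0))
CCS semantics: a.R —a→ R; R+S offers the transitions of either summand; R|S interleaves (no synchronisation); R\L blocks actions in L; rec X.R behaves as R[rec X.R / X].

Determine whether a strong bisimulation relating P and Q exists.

P ≁ Q

LTS(P): 4 reachable states
  p0 = d.(0 | 0 + 0\{b,c,d} + c.a.0) has moves ··d··> p1
  p1 = 0 | 0 + 0\{b,c,d} + c.a.0 has moves ··c··> p2
  p2 = a.0 has moves ··a··> p3
  p3 = 0 has moves ∅
LTS(Q): 4 reachable states
  q0 = d.(0 | 0 + 0\{b,c,d} + c.(a.0 + c.0)) has moves ··d··> q1
  q1 = 0 | 0 + 0\{b,c,d} + c.(a.0 + c.0) has moves ··c··> q2
  q2 = a.0 + c.0 has moves ··a··> q3, ··c··> q3
  q3 = 0 has moves ∅
Partition-refinement fixed point:
  B0 = {p0}
  B1 = {p1}
  B2 = {p2}
  B3 = {p3, q3}
  B4 = {q0}
  B5 = {q1}
  B6 = {q2}
p0 ∈ B0, q0 ∈ B4 → different blocks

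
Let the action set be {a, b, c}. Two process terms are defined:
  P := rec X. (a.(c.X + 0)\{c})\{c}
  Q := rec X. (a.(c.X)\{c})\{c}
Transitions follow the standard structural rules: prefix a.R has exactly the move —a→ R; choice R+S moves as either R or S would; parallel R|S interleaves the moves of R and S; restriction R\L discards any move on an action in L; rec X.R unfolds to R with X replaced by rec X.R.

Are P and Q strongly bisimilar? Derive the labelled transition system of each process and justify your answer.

LTS(P): 2 reachable states
  p0 = rec X. (a.(c.X + 0)\{c})\{c} :: —a→ p1
  p1 = (c.(rec X. (a.(c.X + 0)\{c})\{c}) + 0)\{c}\{c} :: (no moves)
LTS(Q): 2 reachable states
  q0 = rec X. (a.(c.X)\{c})\{c} :: —a→ q1
  q1 = (c.(rec X. (a.(c.X)\{c})\{c}))\{c}\{c} :: (no moves)
Coarsest stable partition (strong bisimilarity classes):
  B0 = {p0, q0}
  B1 = {p1, q1}
p0 ∈ B0, q0 ∈ B0 → same block

bisimilar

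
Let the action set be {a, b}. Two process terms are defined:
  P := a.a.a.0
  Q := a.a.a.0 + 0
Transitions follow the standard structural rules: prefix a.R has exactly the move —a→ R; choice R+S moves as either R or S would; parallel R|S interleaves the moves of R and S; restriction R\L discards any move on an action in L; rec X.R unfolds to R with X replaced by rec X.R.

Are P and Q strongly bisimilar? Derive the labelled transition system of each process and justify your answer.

P ~ Q

Reachable graph of P (4 states):
  m0 = a.a.a.0 has moves —a→ m1
  m1 = a.a.0 has moves —a→ m2
  m2 = a.0 has moves —a→ m3
  m3 = 0 has moves stopped
Reachable graph of Q (4 states):
  n0 = a.a.a.0 + 0 has moves —a→ n1
  n1 = a.a.0 has moves —a→ n2
  n2 = a.0 has moves —a→ n3
  n3 = 0 has moves stopped
Bisimilarity quotient blocks:
  B0 = {m0, n0}
  B1 = {m1, n1}
  B2 = {m2, n2}
  B3 = {m3, n3}
m0 ∈ B0, n0 ∈ B0 → same block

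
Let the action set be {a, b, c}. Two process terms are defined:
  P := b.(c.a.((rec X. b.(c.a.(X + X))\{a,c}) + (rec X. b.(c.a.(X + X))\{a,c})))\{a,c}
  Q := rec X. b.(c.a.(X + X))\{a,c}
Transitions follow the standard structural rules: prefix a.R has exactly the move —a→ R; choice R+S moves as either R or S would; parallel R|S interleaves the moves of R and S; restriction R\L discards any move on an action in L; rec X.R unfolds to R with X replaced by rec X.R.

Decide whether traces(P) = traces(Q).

YES

LTS(P): 2 reachable states
  p0 = b.(c.a.((rec X. b.(c.a.(X + X))\{a,c}) + (rec X. b.(c.a.(X + X))\{a,c})))\{a,c} :: --b--▸ p1
  p1 = (c.a.((rec X. b.(c.a.(X + X))\{a,c}) + (rec X. b.(c.a.(X + X))\{a,c})))\{a,c} :: deadlocked
LTS(Q): 2 reachable states
  q0 = rec X. b.(c.a.(X + X))\{a,c} :: --b--▸ q1
  q1 = (c.a.((rec X. b.(c.a.(X + X))\{a,c}) + (rec X. b.(c.a.(X + X))\{a,c})))\{a,c} :: deadlocked
Coarsest stable partition (strong bisimilarity classes):
  B0 = {p0, q0}
  B1 = {p1, q1}
p0 ∈ B0, q0 ∈ B0 → same block
Bisimilar ⇒ trace-equivalent.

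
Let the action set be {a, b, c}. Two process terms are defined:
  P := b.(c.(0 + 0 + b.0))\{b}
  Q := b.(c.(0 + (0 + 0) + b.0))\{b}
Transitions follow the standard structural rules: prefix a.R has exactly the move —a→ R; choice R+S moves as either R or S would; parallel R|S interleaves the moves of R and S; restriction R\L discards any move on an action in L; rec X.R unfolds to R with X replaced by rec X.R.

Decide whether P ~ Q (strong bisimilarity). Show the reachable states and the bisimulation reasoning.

P's transition system — 3 states:
  p0 = b.(c.(0 + 0 + b.0))\{b} ⊢ --b--▸ p1
  p1 = (c.(0 + 0 + b.0))\{b} ⊢ --c--▸ p2
  p2 = (0 + 0 + b.0)\{b} ⊢ (no moves)
Q's transition system — 3 states:
  q0 = b.(c.(0 + (0 + 0) + b.0))\{b} ⊢ --b--▸ q1
  q1 = (c.(0 + (0 + 0) + b.0))\{b} ⊢ --c--▸ q2
  q2 = (0 + (0 + 0) + b.0)\{b} ⊢ (no moves)
Partition-refinement fixed point:
  B0 = {p0, q0}
  B1 = {p1, q1}
  B2 = {p2, q2}
p0 ∈ B0, q0 ∈ B0 → same block

P ~ Q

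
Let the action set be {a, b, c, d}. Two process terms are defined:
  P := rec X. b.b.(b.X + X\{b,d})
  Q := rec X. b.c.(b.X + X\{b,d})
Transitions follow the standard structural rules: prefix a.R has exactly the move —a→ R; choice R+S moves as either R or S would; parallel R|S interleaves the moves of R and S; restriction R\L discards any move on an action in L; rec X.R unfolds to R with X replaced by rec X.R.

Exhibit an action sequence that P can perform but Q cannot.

bb

Reachable graph of P (3 states):
  u0 = rec X. b.b.(b.X + X\{b,d}) has moves =b=> u1
  u1 = b.(b.(rec X. b.b.(b.X + X\{b,d})) + (rec X. b.b.(b.X + X\{b,d}))\{b,d}) has moves =b=> u2
  u2 = b.(rec X. b.b.(b.X + X\{b,d})) + (rec X. b.b.(b.X + X\{b,d}))\{b,d} has moves =b=> u0
Reachable graph of Q (3 states):
  v0 = rec X. b.c.(b.X + X\{b,d}) has moves =b=> v1
  v1 = c.(b.(rec X. b.c.(b.X + X\{b,d})) + (rec X. b.c.(b.X + X\{b,d}))\{b,d}) has moves =c=> v2
  v2 = b.(rec X. b.c.(b.X + X\{b,d})) + (rec X. b.c.(b.X + X\{b,d}))\{b,d} has moves =b=> v0
Run σ = ⟨bb⟩ on P: start {u0}
  step 1 (b): {u1}
  step 2 (b): {u2}
  ✓ P
Run σ = ⟨bb⟩ on Q: start {v0}
  step 1 (b): {v1}
  step 2 (b): ∅  — Q cannot continue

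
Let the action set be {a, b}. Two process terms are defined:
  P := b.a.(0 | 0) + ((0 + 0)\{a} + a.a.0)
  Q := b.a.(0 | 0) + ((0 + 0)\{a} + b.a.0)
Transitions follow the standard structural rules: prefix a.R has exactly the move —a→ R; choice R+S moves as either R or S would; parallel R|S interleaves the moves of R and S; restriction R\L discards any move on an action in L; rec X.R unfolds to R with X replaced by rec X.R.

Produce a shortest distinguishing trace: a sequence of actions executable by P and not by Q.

Reachable graph of P (5 states):
  s0 = b.a.(0 | 0) + ((0 + 0)\{a} + a.a.0) → —a→ s1, —b→ s2
  s1 = a.0 → —a→ s3
  s2 = a.(0 | 0) → —a→ s4
  s3 = 0 → stopped
  s4 = 0 | 0 → stopped
Reachable graph of Q (5 states):
  t0 = b.a.(0 | 0) + ((0 + 0)\{a} + b.a.0) → —b→ t1, —b→ t2
  t1 = a.(0 | 0) → —a→ t3
  t2 = a.0 → —a→ t4
  t3 = 0 | 0 → stopped
  t4 = 0 → stopped
Executing a from P (initial set {s0}):
  after a @ step 1: {s1}
  — P admits the full trace.
Executing a from Q (initial set {t0}):
  after a @ step 1: no successor for Q

a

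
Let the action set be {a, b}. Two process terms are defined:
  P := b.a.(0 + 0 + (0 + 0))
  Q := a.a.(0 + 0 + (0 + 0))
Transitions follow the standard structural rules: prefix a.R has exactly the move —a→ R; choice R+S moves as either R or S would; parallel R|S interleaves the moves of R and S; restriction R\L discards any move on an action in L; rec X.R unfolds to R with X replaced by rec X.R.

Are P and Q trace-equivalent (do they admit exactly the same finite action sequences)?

traces(P) ≠ traces(Q) — witness ⟨b⟩

P's transition system — 3 states:
  m0 = b.a.(0 + 0 + (0 + 0)) :: —b→ m1
  m1 = a.(0 + 0 + (0 + 0)) :: —a→ m2
  m2 = 0 + 0 + (0 + 0) :: stopped
Q's transition system — 3 states:
  n0 = a.a.(0 + 0 + (0 + 0)) :: —a→ n1
  n1 = a.(0 + 0 + (0 + 0)) :: —a→ n2
  n2 = 0 + 0 + (0 + 0) :: stopped
Trace ⟨b⟩ through P, begin at {m0}:
  [1] b ⇒ {m1}
  — P admits the full trace.
Trace ⟨b⟩ through Q, begin at {n0}:
  [1] b ⇒ ∅ (Q stuck)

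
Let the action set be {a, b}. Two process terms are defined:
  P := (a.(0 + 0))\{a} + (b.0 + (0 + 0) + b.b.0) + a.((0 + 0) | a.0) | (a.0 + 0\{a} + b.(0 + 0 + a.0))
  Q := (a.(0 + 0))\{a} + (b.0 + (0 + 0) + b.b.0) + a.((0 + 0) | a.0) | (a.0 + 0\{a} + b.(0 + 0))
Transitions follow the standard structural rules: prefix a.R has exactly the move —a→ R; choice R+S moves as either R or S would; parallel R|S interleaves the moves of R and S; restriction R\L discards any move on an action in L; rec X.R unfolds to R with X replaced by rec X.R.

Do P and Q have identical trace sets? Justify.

NO — witness ⟨aaba⟩

Reachable graph of P (11 states):
  u0 = (a.(0 + 0))\{a} + (b.0 + (0 + 0) + b.b.0) + a.((0 + 0) | a.0) | (a.0 + 0\{a} + b.(0 + 0 + a.0)) :: —a→ u1, —a→ u2, —b→ u3, —b→ u4, —b→ u5
  u1 = (0 + 0) | a.0 | (a.0 + 0\{a} + b.(0 + 0 + a.0)) :: —a→ u6, —a→ u7, —b→ u8
  u2 = a.((0 + 0) | a.0) | 0 :: —a→ u7
  u3 = 0 :: ∅
  u4 = a.((0 + 0) | a.0) | (0 + 0 + a.0) :: —a→ u2, —a→ u8
  u5 = b.0 :: —b→ u3
  u6 = (0 + 0) | 0 | (a.0 + 0\{a} + b.(0 + 0 + a.0)) :: —a→ u9, —b→ u10
  u7 = (0 + 0) | a.0 | 0 :: —a→ u9
  u8 = (0 + 0) | a.0 | (0 + 0 + a.0) :: —a→ u10, —a→ u7
  u9 = (0 + 0) | 0 | 0 :: ∅
  u10 = (0 + 0) | 0 | (0 + 0 + a.0) :: —a→ u9
Reachable graph of Q (11 states):
  v0 = (a.(0 + 0))\{a} + (b.0 + (0 + 0) + b.b.0) + a.((0 + 0) | a.0) | (a.0 + 0\{a} + b.(0 + 0)) :: —a→ v1, —a→ v2, —b→ v3, —b→ v4, —b→ v5
  v1 = (0 + 0) | a.0 | (a.0 + 0\{a} + b.(0 + 0)) :: —a→ v6, —a→ v7, —b→ v8
  v2 = a.((0 + 0) | a.0) | 0 :: —a→ v7
  v3 = 0 :: ∅
  v4 = a.((0 + 0) | a.0) | (0 + 0) :: —a→ v8
  v5 = b.0 :: —b→ v3
  v6 = (0 + 0) | 0 | (a.0 + 0\{a} + b.(0 + 0)) :: —a→ v9, —b→ v10
  v7 = (0 + 0) | a.0 | 0 :: —a→ v9
  v8 = (0 + 0) | a.0 | (0 + 0) :: —a→ v10
  v9 = (0 + 0) | 0 | 0 :: ∅
  v10 = (0 + 0) | 0 | (0 + 0) :: ∅
Trace ⟨aaba⟩ through P, begin at {u0}:
  [1] a ⇒ {u1, u2}
  [2] a ⇒ {u6, u7}
  [3] b ⇒ {u10}
  [4] a ⇒ {u9}
  ✓ P
Trace ⟨aaba⟩ through Q, begin at {v0}:
  [1] a ⇒ {v1, v2}
  [2] a ⇒ {v6, v7}
  [3] b ⇒ {v10}
  [4] a ⇒ ∅ (Q stuck)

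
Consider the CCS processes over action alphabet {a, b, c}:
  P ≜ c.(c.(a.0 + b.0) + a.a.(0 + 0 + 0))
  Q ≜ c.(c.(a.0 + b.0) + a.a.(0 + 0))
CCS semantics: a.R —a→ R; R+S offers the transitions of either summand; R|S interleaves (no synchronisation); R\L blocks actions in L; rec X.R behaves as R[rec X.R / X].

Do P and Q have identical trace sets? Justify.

trace-equivalent

Reachable graph of P (6 states):
  u0 = c.(c.(a.0 + b.0) + a.a.(0 + 0 + 0)) ⊢ -c-> u1
  u1 = c.(a.0 + b.0) + a.a.(0 + 0 + 0) ⊢ -a-> u2, -c-> u3
  u2 = a.(0 + 0 + 0) ⊢ -a-> u4
  u3 = a.0 + b.0 ⊢ -a-> u5, -b-> u5
  u4 = 0 + 0 + 0 ⊢ stopped
  u5 = 0 ⊢ stopped
Reachable graph of Q (6 states):
  v0 = c.(c.(a.0 + b.0) + a.a.(0 + 0)) ⊢ -c-> v1
  v1 = c.(a.0 + b.0) + a.a.(0 + 0) ⊢ -a-> v2, -c-> v3
  v2 = a.(0 + 0) ⊢ -a-> v4
  v3 = a.0 + b.0 ⊢ -a-> v5, -b-> v5
  v4 = 0 + 0 ⊢ stopped
  v5 = 0 ⊢ stopped
Partition-refinement fixed point:
  B0 = {u0, v0}
  B1 = {u1, v1}
  B2 = {u3, v3}
  B3 = {u4, u5, v4, v5}
  B4 = {u2, v2}
u0 ∈ B0, v0 ∈ B0 → same block
Bisimilar ⇒ trace-equivalent.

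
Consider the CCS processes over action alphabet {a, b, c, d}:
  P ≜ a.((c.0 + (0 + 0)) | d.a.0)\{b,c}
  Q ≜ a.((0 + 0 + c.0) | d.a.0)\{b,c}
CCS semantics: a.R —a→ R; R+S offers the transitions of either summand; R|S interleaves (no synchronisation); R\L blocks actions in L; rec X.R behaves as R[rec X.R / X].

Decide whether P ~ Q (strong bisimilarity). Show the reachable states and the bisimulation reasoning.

P ~ Q

Reachable graph of P (4 states):
  p0 = a.((c.0 + (0 + 0)) | d.a.0)\{b,c} ⊢ —a→ p1
  p1 = ((c.0 + (0 + 0)) | d.a.0)\{b,c} ⊢ —d→ p2
  p2 = ((c.0 + (0 + 0)) | a.0)\{b,c} ⊢ —a→ p3
  p3 = ((c.0 + (0 + 0)) | 0)\{b,c} ⊢ ·
Reachable graph of Q (4 states):
  q0 = a.((0 + 0 + c.0) | d.a.0)\{b,c} ⊢ —a→ q1
  q1 = ((0 + 0 + c.0) | d.a.0)\{b,c} ⊢ —d→ q2
  q2 = ((0 + 0 + c.0) | a.0)\{b,c} ⊢ —a→ q3
  q3 = ((0 + 0 + c.0) | 0)\{b,c} ⊢ ·
Coarsest stable partition (strong bisimilarity classes):
  B0 = {p0, q0}
  B1 = {p1, q1}
  B2 = {p2, q2}
  B3 = {p3, q3}
p0 ∈ B0, q0 ∈ B0 → same block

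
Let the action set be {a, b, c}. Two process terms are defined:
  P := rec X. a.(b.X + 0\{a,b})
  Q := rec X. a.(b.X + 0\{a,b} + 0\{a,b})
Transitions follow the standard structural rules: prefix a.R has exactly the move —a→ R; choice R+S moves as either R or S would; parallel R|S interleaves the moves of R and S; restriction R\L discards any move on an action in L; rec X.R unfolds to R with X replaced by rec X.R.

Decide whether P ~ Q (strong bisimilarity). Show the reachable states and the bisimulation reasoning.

bisimilar

P's transition system — 2 states:
  u0 = rec X. a.(b.X + 0\{a,b}) has moves ··a··> u1
  u1 = b.(rec X. a.(b.X + 0\{a,b})) + 0\{a,b} has moves ··b··> u0
Q's transition system — 2 states:
  v0 = rec X. a.(b.X + 0\{a,b} + 0\{a,b}) has moves ··a··> v1
  v1 = b.(rec X. a.(b.X + 0\{a,b} + 0\{a,b})) + 0\{a,b} + 0\{a,b} has moves ··b··> v0
Coarsest stable partition (strong bisimilarity classes):
  B0 = {u0, v0}
  B1 = {u1, v1}
u0 ∈ B0, v0 ∈ B0 → same block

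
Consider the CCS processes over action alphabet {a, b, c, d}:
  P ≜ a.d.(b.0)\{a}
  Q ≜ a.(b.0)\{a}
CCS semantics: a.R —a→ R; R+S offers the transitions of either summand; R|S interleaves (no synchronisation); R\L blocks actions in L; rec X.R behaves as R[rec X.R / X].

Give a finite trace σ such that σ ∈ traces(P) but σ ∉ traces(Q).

ad

LTS(P): 4 reachable states
  p0 = a.d.(b.0)\{a} | ··a··> p1
  p1 = d.(b.0)\{a} | ··d··> p2
  p2 = (b.0)\{a} | ··b··> p3
  p3 = 0\{a} | stopped
LTS(Q): 3 reachable states
  q0 = a.(b.0)\{a} | ··a··> q1
  q1 = (b.0)\{a} | ··b··> q2
  q2 = 0\{a} | stopped
Executing ad from P (initial set {p0}):
  after a @ step 1: {p1}
  after d @ step 2: {p2}
  — P admits the full trace.
Executing ad from Q (initial set {q0}):
  after a @ step 1: {q1}
  after d @ step 2: ∅ (Q stuck)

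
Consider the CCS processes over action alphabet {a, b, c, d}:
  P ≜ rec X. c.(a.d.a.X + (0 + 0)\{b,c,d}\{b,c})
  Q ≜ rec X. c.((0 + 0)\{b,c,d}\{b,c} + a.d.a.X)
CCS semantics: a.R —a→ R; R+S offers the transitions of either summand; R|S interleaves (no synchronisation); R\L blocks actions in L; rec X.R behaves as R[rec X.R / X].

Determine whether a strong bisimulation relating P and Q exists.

Reachable graph of P (4 states):
  u0 = rec X. c.(a.d.a.X + (0 + 0)\{b,c,d}\{b,c}) → =c=> u1
  u1 = a.d.a.(rec X. c.(a.d.a.X + (0 + 0)\{b,c,d}\{b,c})) + (0 + 0)\{b,c,d}\{b,c} → =a=> u2
  u2 = d.a.(rec X. c.(a.d.a.X + (0 + 0)\{b,c,d}\{b,c})) → =d=> u3
  u3 = a.(rec X. c.(a.d.a.X + (0 + 0)\{b,c,d}\{b,c})) → =a=> u0
Reachable graph of Q (4 states):
  v0 = rec X. c.((0 + 0)\{b,c,d}\{b,c} + a.d.a.X) → =c=> v1
  v1 = (0 + 0)\{b,c,d}\{b,c} + a.d.a.(rec X. c.((0 + 0)\{b,c,d}\{b,c} + a.d.a.X)) → =a=> v2
  v2 = d.a.(rec X. c.((0 + 0)\{b,c,d}\{b,c} + a.d.a.X)) → =d=> v3
  v3 = a.(rec X. c.((0 + 0)\{b,c,d}\{b,c} + a.d.a.X)) → =a=> v0
Bisimilarity quotient blocks:
  B0 = {u0, v0}
  B1 = {u1, v1}
  B2 = {u2, v2}
  B3 = {u3, v3}
u0 ∈ B0, v0 ∈ B0 → same block

bisimilar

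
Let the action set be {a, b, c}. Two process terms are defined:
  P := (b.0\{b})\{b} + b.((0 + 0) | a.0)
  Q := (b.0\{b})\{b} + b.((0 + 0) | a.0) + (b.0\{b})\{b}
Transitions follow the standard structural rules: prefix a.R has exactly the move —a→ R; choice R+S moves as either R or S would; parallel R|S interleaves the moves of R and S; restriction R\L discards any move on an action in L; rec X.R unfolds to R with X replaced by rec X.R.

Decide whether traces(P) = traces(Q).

trace-equivalent

Reachable graph of P (3 states):
  p0 = (b.0\{b})\{b} + b.((0 + 0) | a.0) has moves =b=> p1
  p1 = (0 + 0) | a.0 has moves =a=> p2
  p2 = (0 + 0) | 0 has moves deadlocked
Reachable graph of Q (3 states):
  q0 = (b.0\{b})\{b} + b.((0 + 0) | a.0) + (b.0\{b})\{b} has moves =b=> q1
  q1 = (0 + 0) | a.0 has moves =a=> q2
  q2 = (0 + 0) | 0 has moves deadlocked
Bisimilarity quotient blocks:
  B0 = {p0, q0}
  B1 = {p1, q1}
  B2 = {p2, q2}
p0 ∈ B0, q0 ∈ B0 → same block
Bisimilar ⇒ trace-equivalent.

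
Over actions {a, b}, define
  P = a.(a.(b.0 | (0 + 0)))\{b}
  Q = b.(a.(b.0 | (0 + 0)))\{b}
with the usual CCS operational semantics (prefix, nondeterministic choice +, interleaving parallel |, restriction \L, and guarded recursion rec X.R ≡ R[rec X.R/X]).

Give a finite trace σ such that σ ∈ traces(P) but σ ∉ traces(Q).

a

P's transition system — 3 states:
  s0 = a.(a.(b.0 | (0 + 0)))\{b} :: --a--▸ s1
  s1 = (a.(b.0 | (0 + 0)))\{b} :: --a--▸ s2
  s2 = (b.0 | (0 + 0))\{b} :: deadlocked
Q's transition system — 3 states:
  t0 = b.(a.(b.0 | (0 + 0)))\{b} :: --b--▸ t1
  t1 = (a.(b.0 | (0 + 0)))\{b} :: --a--▸ t2
  t2 = (b.0 | (0 + 0))\{b} :: deadlocked
Trace ⟨a⟩ through P, begin at {s0}:
  [1] a ⇒ {s1}
  ✓ P
Trace ⟨a⟩ through Q, begin at {t0}:
  [1] a ⇒ ∅  — Q cannot continue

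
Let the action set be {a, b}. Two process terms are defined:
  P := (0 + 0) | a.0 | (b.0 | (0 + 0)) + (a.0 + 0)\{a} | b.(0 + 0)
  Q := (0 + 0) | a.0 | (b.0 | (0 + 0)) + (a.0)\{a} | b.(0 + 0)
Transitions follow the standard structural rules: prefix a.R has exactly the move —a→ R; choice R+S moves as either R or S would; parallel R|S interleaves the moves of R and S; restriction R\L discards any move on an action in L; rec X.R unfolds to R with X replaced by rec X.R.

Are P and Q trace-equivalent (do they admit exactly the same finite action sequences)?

trace-equivalent

LTS(P): 5 reachable states
  u0 = (0 + 0) | a.0 | (b.0 | (0 + 0)) + (a.0 + 0)\{a} | b.(0 + 0) has moves =a=> u1, =b=> u2, =b=> u3
  u1 = (0 + 0) | 0 | (b.0 | (0 + 0)) has moves =b=> u4
  u2 = (0 + 0) | a.0 | (0 | (0 + 0)) has moves =a=> u4
  u3 = (a.0 + 0)\{a} | (0 + 0) has moves ∅
  u4 = (0 + 0) | 0 | (0 | (0 + 0)) has moves ∅
LTS(Q): 5 reachable states
  v0 = (0 + 0) | a.0 | (b.0 | (0 + 0)) + (a.0)\{a} | b.(0 + 0) has moves =a=> v1, =b=> v2, =b=> v3
  v1 = (0 + 0) | 0 | (b.0 | (0 + 0)) has moves =b=> v4
  v2 = (0 + 0) | a.0 | (0 | (0 + 0)) has moves =a=> v4
  v3 = (a.0)\{a} | (0 + 0) has moves ∅
  v4 = (0 + 0) | 0 | (0 | (0 + 0)) has moves ∅
Partition-refinement fixed point:
  B0 = {u0, v0}
  B1 = {u3, u4, v3, v4}
  B2 = {u1, v1}
  B3 = {u2, v2}
u0 ∈ B0, v0 ∈ B0 → same block
Bisimilar ⇒ trace-equivalent.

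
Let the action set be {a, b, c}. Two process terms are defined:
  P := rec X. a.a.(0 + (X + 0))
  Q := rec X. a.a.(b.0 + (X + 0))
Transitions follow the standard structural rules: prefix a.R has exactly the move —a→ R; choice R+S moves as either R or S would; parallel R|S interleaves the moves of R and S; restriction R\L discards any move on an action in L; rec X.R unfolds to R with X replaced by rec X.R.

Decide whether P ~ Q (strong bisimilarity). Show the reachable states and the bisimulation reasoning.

NO

LTS(P): 3 reachable states
  m0 = rec X. a.a.(0 + (X + 0)) has moves --a--▸ m1
  m1 = a.(0 + ((rec X. a.a.(0 + (X + 0))) + 0)) has moves --a--▸ m2
  m2 = 0 + ((rec X. a.a.(0 + (X + 0))) + 0) has moves --a--▸ m1
LTS(Q): 4 reachable states
  n0 = rec X. a.a.(b.0 + (X + 0)) has moves --a--▸ n1
  n1 = a.(b.0 + ((rec X. a.a.(b.0 + (X + 0))) + 0)) has moves --a--▸ n2
  n2 = b.0 + ((rec X. a.a.(b.0 + (X + 0))) + 0) has moves --a--▸ n1, --b--▸ n3
  n3 = 0 has moves ·
Coarsest stable partition (strong bisimilarity classes):
  B0 = {m0, m1, m2}
  B1 = {n0}
  B2 = {n1}
  B3 = {n2}
  B4 = {n3}
m0 ∈ B0, n0 ∈ B1 → different blocks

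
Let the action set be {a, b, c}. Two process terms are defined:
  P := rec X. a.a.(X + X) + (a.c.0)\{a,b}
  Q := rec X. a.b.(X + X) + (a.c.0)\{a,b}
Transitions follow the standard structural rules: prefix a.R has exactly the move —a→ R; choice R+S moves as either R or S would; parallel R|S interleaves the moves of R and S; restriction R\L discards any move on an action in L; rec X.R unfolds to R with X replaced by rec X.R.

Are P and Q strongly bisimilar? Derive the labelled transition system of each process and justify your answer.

not bisimilar

Reachable graph of P (3 states):
  u0 = rec X. a.a.(X + X) + (a.c.0)\{a,b} ⊢ =a=> u1
  u1 = a.((rec X. a.a.(X + X) + (a.c.0)\{a,b}) + (rec X. a.a.(X + X) + (a.c.0)\{a,b})) ⊢ =a=> u2
  u2 = (rec X. a.a.(X + X) + (a.c.0)\{a,b}) + (rec X. a.a.(X + X) + (a.c.0)\{a,b}) ⊢ =a=> u1
Reachable graph of Q (3 states):
  v0 = rec X. a.b.(X + X) + (a.c.0)\{a,b} ⊢ =a=> v1
  v1 = b.((rec X. a.b.(X + X) + (a.c.0)\{a,b}) + (rec X. a.b.(X + X) + (a.c.0)\{a,b})) ⊢ =b=> v2
  v2 = (rec X. a.b.(X + X) + (a.c.0)\{a,b}) + (rec X. a.b.(X + X) + (a.c.0)\{a,b}) ⊢ =a=> v1
Coarsest stable partition (strong bisimilarity classes):
  B0 = {u0, u1, u2}
  B1 = {v0, v2}
  B2 = {v1}
u0 ∈ B0, v0 ∈ B1 → different blocks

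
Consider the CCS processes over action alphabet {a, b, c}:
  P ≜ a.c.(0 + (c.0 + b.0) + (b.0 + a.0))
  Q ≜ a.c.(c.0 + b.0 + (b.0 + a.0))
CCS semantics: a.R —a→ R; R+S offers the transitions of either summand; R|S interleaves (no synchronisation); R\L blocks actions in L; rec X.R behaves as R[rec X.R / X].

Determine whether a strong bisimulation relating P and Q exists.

bisimilar

Reachable graph of P (4 states):
  s0 = a.c.(0 + (c.0 + b.0) + (b.0 + a.0)) has moves —a→ s1
  s1 = c.(0 + (c.0 + b.0) + (b.0 + a.0)) has moves —c→ s2
  s2 = 0 + (c.0 + b.0) + (b.0 + a.0) has moves —a→ s3, —b→ s3, —c→ s3
  s3 = 0 has moves ∅
Reachable graph of Q (4 states):
  t0 = a.c.(c.0 + b.0 + (b.0 + a.0)) has moves —a→ t1
  t1 = c.(c.0 + b.0 + (b.0 + a.0)) has moves —c→ t2
  t2 = c.0 + b.0 + (b.0 + a.0) has moves —a→ t3, —b→ t3, —c→ t3
  t3 = 0 has moves ∅
Partition-refinement fixed point:
  B0 = {s0, t0}
  B1 = {s1, t1}
  B2 = {s2, t2}
  B3 = {s3, t3}
s0 ∈ B0, t0 ∈ B0 → same block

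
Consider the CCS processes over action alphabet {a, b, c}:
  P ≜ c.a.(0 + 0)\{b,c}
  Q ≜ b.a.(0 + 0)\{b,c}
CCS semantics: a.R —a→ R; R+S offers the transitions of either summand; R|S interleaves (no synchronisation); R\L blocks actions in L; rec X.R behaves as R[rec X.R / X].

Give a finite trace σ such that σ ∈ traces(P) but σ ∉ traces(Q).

c

LTS(P): 3 reachable states
  p0 = c.a.(0 + 0)\{b,c} has moves =c=> p1
  p1 = a.(0 + 0)\{b,c} has moves =a=> p2
  p2 = (0 + 0)\{b,c} has moves stopped
LTS(Q): 3 reachable states
  q0 = b.a.(0 + 0)\{b,c} has moves =b=> q1
  q1 = a.(0 + 0)\{b,c} has moves =a=> q2
  q2 = (0 + 0)\{b,c} has moves stopped
Run σ = ⟨c⟩ on P: start {p0}
  [1] c ⇒ {p1}
  — P admits the full trace.
Run σ = ⟨c⟩ on Q: start {q0}
  [1] c ⇒ ∅ (Q stuck)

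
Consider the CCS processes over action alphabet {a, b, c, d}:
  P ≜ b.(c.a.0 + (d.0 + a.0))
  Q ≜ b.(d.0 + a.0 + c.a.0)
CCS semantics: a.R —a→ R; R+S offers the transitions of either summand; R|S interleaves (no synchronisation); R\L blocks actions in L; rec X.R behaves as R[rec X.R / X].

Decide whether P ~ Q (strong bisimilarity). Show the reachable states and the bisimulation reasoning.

Reachable graph of P (4 states):
  u0 = b.(c.a.0 + (d.0 + a.0)) | --b--▸ u1
  u1 = c.a.0 + (d.0 + a.0) | --a--▸ u2, --c--▸ u3, --d--▸ u2
  u2 = 0 | deadlocked
  u3 = a.0 | --a--▸ u2
Reachable graph of Q (4 states):
  v0 = b.(d.0 + a.0 + c.a.0) | --b--▸ v1
  v1 = d.0 + a.0 + c.a.0 | --a--▸ v2, --c--▸ v3, --d--▸ v2
  v2 = 0 | deadlocked
  v3 = a.0 | --a--▸ v2
Bisimilarity quotient blocks:
  B0 = {u0, v0}
  B1 = {u1, v1}
  B2 = {u2, v2}
  B3 = {u3, v3}
u0 ∈ B0, v0 ∈ B0 → same block

YES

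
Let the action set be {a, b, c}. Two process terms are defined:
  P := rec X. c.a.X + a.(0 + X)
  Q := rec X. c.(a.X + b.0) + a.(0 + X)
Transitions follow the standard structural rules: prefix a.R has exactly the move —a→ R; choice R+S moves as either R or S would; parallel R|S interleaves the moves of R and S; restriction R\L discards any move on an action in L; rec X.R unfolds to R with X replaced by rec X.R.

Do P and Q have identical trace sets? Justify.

LTS(P): 3 reachable states
  u0 = rec X. c.a.X + a.(0 + X) | --a--▸ u1, --c--▸ u2
  u1 = 0 + (rec X. c.a.X + a.(0 + X)) | --a--▸ u1, --c--▸ u2
  u2 = a.(rec X. c.a.X + a.(0 + X)) | --a--▸ u0
LTS(Q): 4 reachable states
  v0 = rec X. c.(a.X + b.0) + a.(0 + X) | --a--▸ v1, --c--▸ v2
  v1 = 0 + (rec X. c.(a.X + b.0) + a.(0 + X)) | --a--▸ v1, --c--▸ v2
  v2 = a.(rec X. c.(a.X + b.0) + a.(0 + X)) + b.0 | --a--▸ v0, --b--▸ v3
  v3 = 0 | ∅
Run σ = ⟨cb⟩ on Q: start {v0}
  [1] c ⇒ {v2}
  [2] b ⇒ {v3}
  — Q admits the full trace.
Run σ = ⟨cb⟩ on P: start {u0}
  [1] c ⇒ {u2}
  [2] b ⇒ ∅  — P cannot continue

traces(P) ≠ traces(Q) — witness ⟨cb⟩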